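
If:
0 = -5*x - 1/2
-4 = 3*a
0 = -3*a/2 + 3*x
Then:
No Solution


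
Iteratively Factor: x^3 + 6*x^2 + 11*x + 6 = (x + 1)*(x^2 + 5*x + 6) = (x + 1)*(x + 3)*(x + 2)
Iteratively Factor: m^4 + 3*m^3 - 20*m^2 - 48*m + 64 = (m - 1)*(m^3 + 4*m^2 - 16*m - 64) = (m - 1)*(m + 4)*(m^2 - 16) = (m - 4)*(m - 1)*(m + 4)*(m + 4)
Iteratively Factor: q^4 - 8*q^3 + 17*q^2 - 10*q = (q)*(q^3 - 8*q^2 + 17*q - 10) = q*(q - 2)*(q^2 - 6*q + 5) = q*(q - 2)*(q - 1)*(q - 5)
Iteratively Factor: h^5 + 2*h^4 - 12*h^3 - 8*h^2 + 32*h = (h - 2)*(h^4 + 4*h^3 - 4*h^2 - 16*h) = h*(h - 2)*(h^3 + 4*h^2 - 4*h - 16) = h*(h - 2)*(h + 2)*(h^2 + 2*h - 8) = h*(h - 2)*(h + 2)*(h + 4)*(h - 2)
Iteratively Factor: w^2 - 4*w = (w)*(w - 4)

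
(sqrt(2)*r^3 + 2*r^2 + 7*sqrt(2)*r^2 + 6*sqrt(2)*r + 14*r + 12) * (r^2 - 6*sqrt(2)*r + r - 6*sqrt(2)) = sqrt(2)*r^5 - 10*r^4 + 8*sqrt(2)*r^4 - 80*r^3 + sqrt(2)*r^3 - 130*r^2 - 90*sqrt(2)*r^2 - 156*sqrt(2)*r - 60*r - 72*sqrt(2)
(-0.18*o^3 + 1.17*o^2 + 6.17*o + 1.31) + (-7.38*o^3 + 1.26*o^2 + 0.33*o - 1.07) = -7.56*o^3 + 2.43*o^2 + 6.5*o + 0.24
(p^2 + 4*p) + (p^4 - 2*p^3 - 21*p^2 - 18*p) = p^4 - 2*p^3 - 20*p^2 - 14*p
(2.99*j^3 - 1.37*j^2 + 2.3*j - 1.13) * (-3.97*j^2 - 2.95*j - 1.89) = -11.8703*j^5 - 3.3816*j^4 - 10.7406*j^3 + 0.290399999999999*j^2 - 1.0135*j + 2.1357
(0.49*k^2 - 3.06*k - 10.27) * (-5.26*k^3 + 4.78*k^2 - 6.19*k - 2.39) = -2.5774*k^5 + 18.4378*k^4 + 36.3603*k^3 - 31.3203*k^2 + 70.8847*k + 24.5453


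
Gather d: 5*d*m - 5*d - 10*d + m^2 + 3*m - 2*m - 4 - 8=d*(5*m - 15) + m^2 + m - 12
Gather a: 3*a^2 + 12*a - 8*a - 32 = 3*a^2 + 4*a - 32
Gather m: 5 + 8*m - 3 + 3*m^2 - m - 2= 3*m^2 + 7*m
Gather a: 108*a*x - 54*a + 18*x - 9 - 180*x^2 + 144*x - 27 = a*(108*x - 54) - 180*x^2 + 162*x - 36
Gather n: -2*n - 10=-2*n - 10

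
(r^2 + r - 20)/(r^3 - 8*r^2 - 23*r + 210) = (r - 4)/(r^2 - 13*r + 42)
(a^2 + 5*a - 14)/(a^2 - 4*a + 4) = (a + 7)/(a - 2)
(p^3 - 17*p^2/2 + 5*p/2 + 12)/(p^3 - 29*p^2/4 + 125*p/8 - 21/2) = 4*(p^2 - 7*p - 8)/(4*p^2 - 23*p + 28)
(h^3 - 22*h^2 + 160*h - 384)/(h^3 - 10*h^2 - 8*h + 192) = (h - 8)/(h + 4)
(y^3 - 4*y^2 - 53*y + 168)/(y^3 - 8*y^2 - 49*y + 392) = (y - 3)/(y - 7)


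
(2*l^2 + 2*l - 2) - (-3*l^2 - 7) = 5*l^2 + 2*l + 5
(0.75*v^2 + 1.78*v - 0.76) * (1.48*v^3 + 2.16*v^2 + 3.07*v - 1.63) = 1.11*v^5 + 4.2544*v^4 + 5.0225*v^3 + 2.6005*v^2 - 5.2346*v + 1.2388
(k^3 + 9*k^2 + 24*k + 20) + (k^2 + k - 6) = k^3 + 10*k^2 + 25*k + 14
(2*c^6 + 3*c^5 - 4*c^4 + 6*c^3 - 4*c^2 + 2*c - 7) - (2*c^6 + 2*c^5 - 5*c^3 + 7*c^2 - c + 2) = c^5 - 4*c^4 + 11*c^3 - 11*c^2 + 3*c - 9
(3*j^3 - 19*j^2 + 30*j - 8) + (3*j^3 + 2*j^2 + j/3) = 6*j^3 - 17*j^2 + 91*j/3 - 8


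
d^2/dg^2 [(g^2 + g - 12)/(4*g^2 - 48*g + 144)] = (13*g + 12)/(2*(g^4 - 24*g^3 + 216*g^2 - 864*g + 1296))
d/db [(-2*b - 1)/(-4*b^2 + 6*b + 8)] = (-4*b^2 - 4*b - 5)/(2*(4*b^4 - 12*b^3 - 7*b^2 + 24*b + 16))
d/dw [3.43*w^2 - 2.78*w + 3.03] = 6.86*w - 2.78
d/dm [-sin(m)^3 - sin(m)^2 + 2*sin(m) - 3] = (-3*sin(m)^2 - 2*sin(m) + 2)*cos(m)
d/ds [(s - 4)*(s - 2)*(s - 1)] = 3*s^2 - 14*s + 14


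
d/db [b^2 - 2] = 2*b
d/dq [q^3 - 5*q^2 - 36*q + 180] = 3*q^2 - 10*q - 36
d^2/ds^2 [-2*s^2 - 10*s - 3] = -4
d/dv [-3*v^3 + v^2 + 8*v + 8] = -9*v^2 + 2*v + 8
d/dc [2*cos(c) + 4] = -2*sin(c)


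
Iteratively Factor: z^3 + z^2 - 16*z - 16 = (z - 4)*(z^2 + 5*z + 4) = (z - 4)*(z + 4)*(z + 1)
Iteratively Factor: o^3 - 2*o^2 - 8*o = (o)*(o^2 - 2*o - 8) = o*(o - 4)*(o + 2)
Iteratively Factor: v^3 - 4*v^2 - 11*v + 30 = (v - 2)*(v^2 - 2*v - 15) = (v - 2)*(v + 3)*(v - 5)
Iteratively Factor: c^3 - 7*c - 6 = (c + 2)*(c^2 - 2*c - 3) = (c + 1)*(c + 2)*(c - 3)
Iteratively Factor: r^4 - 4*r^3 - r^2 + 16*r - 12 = (r - 2)*(r^3 - 2*r^2 - 5*r + 6) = (r - 2)*(r - 1)*(r^2 - r - 6) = (r - 2)*(r - 1)*(r + 2)*(r - 3)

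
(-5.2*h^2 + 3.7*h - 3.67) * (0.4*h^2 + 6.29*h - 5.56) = -2.08*h^4 - 31.228*h^3 + 50.717*h^2 - 43.6563*h + 20.4052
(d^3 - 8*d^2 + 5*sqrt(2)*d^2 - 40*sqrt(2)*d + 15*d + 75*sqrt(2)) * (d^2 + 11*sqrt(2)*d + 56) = d^5 - 8*d^4 + 16*sqrt(2)*d^4 - 128*sqrt(2)*d^3 + 181*d^3 - 1328*d^2 + 520*sqrt(2)*d^2 - 2240*sqrt(2)*d + 2490*d + 4200*sqrt(2)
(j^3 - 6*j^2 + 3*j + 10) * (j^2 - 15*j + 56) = j^5 - 21*j^4 + 149*j^3 - 371*j^2 + 18*j + 560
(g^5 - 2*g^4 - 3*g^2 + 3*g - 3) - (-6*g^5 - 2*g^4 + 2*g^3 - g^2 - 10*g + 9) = 7*g^5 - 2*g^3 - 2*g^2 + 13*g - 12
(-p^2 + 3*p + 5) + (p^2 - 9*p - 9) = -6*p - 4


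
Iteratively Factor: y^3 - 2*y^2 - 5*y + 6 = (y - 3)*(y^2 + y - 2) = (y - 3)*(y - 1)*(y + 2)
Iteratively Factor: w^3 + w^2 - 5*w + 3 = (w - 1)*(w^2 + 2*w - 3) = (w - 1)*(w + 3)*(w - 1)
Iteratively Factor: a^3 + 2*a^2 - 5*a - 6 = (a + 1)*(a^2 + a - 6) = (a + 1)*(a + 3)*(a - 2)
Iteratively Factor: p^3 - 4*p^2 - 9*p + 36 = (p - 3)*(p^2 - p - 12) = (p - 4)*(p - 3)*(p + 3)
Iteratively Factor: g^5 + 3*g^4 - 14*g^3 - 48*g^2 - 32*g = (g + 1)*(g^4 + 2*g^3 - 16*g^2 - 32*g) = (g + 1)*(g + 2)*(g^3 - 16*g) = (g - 4)*(g + 1)*(g + 2)*(g^2 + 4*g) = (g - 4)*(g + 1)*(g + 2)*(g + 4)*(g)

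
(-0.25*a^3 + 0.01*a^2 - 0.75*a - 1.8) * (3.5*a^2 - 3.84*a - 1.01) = -0.875*a^5 + 0.995*a^4 - 2.4109*a^3 - 3.4301*a^2 + 7.6695*a + 1.818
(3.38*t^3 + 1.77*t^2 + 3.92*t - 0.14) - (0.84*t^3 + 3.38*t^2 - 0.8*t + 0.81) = 2.54*t^3 - 1.61*t^2 + 4.72*t - 0.95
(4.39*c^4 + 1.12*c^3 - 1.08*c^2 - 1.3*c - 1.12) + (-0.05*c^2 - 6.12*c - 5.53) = 4.39*c^4 + 1.12*c^3 - 1.13*c^2 - 7.42*c - 6.65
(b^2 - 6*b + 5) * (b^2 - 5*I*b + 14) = b^4 - 6*b^3 - 5*I*b^3 + 19*b^2 + 30*I*b^2 - 84*b - 25*I*b + 70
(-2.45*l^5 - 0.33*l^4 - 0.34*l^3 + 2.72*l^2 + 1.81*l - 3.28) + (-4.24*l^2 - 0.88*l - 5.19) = -2.45*l^5 - 0.33*l^4 - 0.34*l^3 - 1.52*l^2 + 0.93*l - 8.47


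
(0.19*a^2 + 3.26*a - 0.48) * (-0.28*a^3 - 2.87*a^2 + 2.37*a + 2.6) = -0.0532*a^5 - 1.4581*a^4 - 8.7715*a^3 + 9.5978*a^2 + 7.3384*a - 1.248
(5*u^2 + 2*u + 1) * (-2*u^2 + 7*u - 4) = -10*u^4 + 31*u^3 - 8*u^2 - u - 4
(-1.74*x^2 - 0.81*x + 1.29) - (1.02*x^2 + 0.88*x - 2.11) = -2.76*x^2 - 1.69*x + 3.4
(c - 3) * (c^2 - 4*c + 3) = c^3 - 7*c^2 + 15*c - 9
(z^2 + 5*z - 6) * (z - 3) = z^3 + 2*z^2 - 21*z + 18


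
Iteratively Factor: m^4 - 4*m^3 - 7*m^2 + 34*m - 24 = (m - 4)*(m^3 - 7*m + 6) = (m - 4)*(m + 3)*(m^2 - 3*m + 2) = (m - 4)*(m - 1)*(m + 3)*(m - 2)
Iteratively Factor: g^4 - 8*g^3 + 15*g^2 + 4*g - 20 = (g + 1)*(g^3 - 9*g^2 + 24*g - 20) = (g - 5)*(g + 1)*(g^2 - 4*g + 4) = (g - 5)*(g - 2)*(g + 1)*(g - 2)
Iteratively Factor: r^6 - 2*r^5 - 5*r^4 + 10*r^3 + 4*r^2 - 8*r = (r - 1)*(r^5 - r^4 - 6*r^3 + 4*r^2 + 8*r) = (r - 1)*(r + 1)*(r^4 - 2*r^3 - 4*r^2 + 8*r) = (r - 1)*(r + 1)*(r + 2)*(r^3 - 4*r^2 + 4*r) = (r - 2)*(r - 1)*(r + 1)*(r + 2)*(r^2 - 2*r) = (r - 2)^2*(r - 1)*(r + 1)*(r + 2)*(r)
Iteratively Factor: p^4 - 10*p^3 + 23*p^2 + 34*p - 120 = (p - 3)*(p^3 - 7*p^2 + 2*p + 40) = (p - 4)*(p - 3)*(p^2 - 3*p - 10) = (p - 4)*(p - 3)*(p + 2)*(p - 5)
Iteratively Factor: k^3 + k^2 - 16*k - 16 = (k - 4)*(k^2 + 5*k + 4) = (k - 4)*(k + 1)*(k + 4)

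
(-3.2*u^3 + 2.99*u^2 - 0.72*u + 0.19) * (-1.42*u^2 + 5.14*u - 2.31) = 4.544*u^5 - 20.6938*u^4 + 23.783*u^3 - 10.8775*u^2 + 2.6398*u - 0.4389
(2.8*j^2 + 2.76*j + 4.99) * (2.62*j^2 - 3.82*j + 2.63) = 7.336*j^4 - 3.4648*j^3 + 9.8946*j^2 - 11.803*j + 13.1237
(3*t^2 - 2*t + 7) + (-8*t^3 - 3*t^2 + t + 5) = -8*t^3 - t + 12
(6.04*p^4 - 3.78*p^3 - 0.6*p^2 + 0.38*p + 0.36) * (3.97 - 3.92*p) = -23.6768*p^5 + 38.7964*p^4 - 12.6546*p^3 - 3.8716*p^2 + 0.0974000000000002*p + 1.4292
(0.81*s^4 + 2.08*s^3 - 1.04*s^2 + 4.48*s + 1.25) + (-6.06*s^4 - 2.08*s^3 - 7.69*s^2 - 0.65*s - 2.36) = -5.25*s^4 - 8.73*s^2 + 3.83*s - 1.11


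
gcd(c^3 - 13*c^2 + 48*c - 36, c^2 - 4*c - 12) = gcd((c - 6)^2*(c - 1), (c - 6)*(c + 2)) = c - 6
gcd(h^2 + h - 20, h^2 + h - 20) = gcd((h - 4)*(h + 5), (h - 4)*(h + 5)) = h^2 + h - 20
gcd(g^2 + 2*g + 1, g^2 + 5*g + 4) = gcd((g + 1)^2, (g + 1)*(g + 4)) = g + 1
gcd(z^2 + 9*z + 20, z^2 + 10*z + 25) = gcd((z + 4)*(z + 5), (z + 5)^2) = z + 5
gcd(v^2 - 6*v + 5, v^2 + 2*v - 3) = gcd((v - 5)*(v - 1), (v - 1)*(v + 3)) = v - 1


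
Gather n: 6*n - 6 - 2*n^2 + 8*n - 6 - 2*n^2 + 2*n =-4*n^2 + 16*n - 12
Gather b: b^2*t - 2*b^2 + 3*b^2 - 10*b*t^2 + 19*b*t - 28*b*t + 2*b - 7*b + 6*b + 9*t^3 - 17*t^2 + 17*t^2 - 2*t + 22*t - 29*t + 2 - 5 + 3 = b^2*(t + 1) + b*(-10*t^2 - 9*t + 1) + 9*t^3 - 9*t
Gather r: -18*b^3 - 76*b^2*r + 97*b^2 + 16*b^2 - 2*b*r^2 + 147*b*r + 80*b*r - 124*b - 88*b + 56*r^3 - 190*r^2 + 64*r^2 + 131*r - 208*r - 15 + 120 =-18*b^3 + 113*b^2 - 212*b + 56*r^3 + r^2*(-2*b - 126) + r*(-76*b^2 + 227*b - 77) + 105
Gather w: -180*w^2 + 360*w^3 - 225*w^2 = 360*w^3 - 405*w^2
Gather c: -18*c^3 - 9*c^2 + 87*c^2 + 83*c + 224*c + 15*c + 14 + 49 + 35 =-18*c^3 + 78*c^2 + 322*c + 98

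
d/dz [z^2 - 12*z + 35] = 2*z - 12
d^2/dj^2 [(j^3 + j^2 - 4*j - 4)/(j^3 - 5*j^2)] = 12*(j^4 - 2*j^3 + 6*j^2 + 10*j - 50)/(j^4*(j^3 - 15*j^2 + 75*j - 125))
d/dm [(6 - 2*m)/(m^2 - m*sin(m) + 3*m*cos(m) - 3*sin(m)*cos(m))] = 2*(-m^2 + m*sin(m) - 3*m*cos(m) + (3 - m)*(3*m*sin(m) + m*cos(m) - 2*m + sin(m) - 3*cos(m) + 3*cos(2*m)) + 3*sin(2*m)/2)/((m - sin(m))^2*(m + 3*cos(m))^2)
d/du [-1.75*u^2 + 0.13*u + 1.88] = 0.13 - 3.5*u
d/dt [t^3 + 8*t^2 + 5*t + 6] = 3*t^2 + 16*t + 5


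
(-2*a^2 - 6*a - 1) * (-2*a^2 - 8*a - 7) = 4*a^4 + 28*a^3 + 64*a^2 + 50*a + 7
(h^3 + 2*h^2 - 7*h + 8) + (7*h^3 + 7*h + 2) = 8*h^3 + 2*h^2 + 10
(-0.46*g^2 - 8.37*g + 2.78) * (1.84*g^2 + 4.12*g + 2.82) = -0.8464*g^4 - 17.296*g^3 - 30.6664*g^2 - 12.1498*g + 7.8396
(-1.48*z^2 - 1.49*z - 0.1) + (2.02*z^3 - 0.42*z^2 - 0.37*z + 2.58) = 2.02*z^3 - 1.9*z^2 - 1.86*z + 2.48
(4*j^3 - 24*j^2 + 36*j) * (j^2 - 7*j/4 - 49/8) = 4*j^5 - 31*j^4 + 107*j^3/2 + 84*j^2 - 441*j/2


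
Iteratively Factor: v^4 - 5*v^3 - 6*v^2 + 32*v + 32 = (v - 4)*(v^3 - v^2 - 10*v - 8) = (v - 4)*(v + 1)*(v^2 - 2*v - 8) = (v - 4)*(v + 1)*(v + 2)*(v - 4)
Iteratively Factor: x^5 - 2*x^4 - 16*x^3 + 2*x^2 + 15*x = (x + 1)*(x^4 - 3*x^3 - 13*x^2 + 15*x) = x*(x + 1)*(x^3 - 3*x^2 - 13*x + 15) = x*(x - 5)*(x + 1)*(x^2 + 2*x - 3) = x*(x - 5)*(x - 1)*(x + 1)*(x + 3)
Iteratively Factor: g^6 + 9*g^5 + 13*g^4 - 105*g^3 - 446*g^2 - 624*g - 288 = (g + 4)*(g^5 + 5*g^4 - 7*g^3 - 77*g^2 - 138*g - 72) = (g - 4)*(g + 4)*(g^4 + 9*g^3 + 29*g^2 + 39*g + 18) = (g - 4)*(g + 3)*(g + 4)*(g^3 + 6*g^2 + 11*g + 6) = (g - 4)*(g + 3)^2*(g + 4)*(g^2 + 3*g + 2) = (g - 4)*(g + 1)*(g + 3)^2*(g + 4)*(g + 2)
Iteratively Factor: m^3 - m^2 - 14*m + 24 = (m - 2)*(m^2 + m - 12) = (m - 3)*(m - 2)*(m + 4)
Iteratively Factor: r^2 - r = (r)*(r - 1)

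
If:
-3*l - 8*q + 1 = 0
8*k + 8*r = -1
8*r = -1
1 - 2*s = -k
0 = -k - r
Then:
No Solution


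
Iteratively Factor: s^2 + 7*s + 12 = (s + 3)*(s + 4)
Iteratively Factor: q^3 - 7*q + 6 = (q - 2)*(q^2 + 2*q - 3) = (q - 2)*(q - 1)*(q + 3)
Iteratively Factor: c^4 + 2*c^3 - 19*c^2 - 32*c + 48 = (c - 1)*(c^3 + 3*c^2 - 16*c - 48) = (c - 1)*(c + 3)*(c^2 - 16) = (c - 4)*(c - 1)*(c + 3)*(c + 4)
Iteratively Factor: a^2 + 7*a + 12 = (a + 3)*(a + 4)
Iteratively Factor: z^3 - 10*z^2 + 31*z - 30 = (z - 5)*(z^2 - 5*z + 6) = (z - 5)*(z - 3)*(z - 2)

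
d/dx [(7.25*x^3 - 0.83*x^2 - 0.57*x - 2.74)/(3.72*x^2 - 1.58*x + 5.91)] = (26.97*x^4 - 22.91*x^3 + 131.9743*x^2 + 10.575*x - 7.6979)/(13.8384*x^4 - 11.7552*x^3 + 46.4668*x^2 - 18.6756*x + 34.9281)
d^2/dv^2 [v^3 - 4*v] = 6*v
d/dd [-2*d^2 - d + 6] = -4*d - 1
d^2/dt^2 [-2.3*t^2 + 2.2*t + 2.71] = -4.60000000000000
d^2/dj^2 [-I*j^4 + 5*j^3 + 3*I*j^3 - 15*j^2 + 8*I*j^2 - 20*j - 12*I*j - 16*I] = -12*I*j^2 + j*(30 + 18*I) - 30 + 16*I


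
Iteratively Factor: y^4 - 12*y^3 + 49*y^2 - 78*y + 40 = (y - 2)*(y^3 - 10*y^2 + 29*y - 20) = (y - 2)*(y - 1)*(y^2 - 9*y + 20) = (y - 5)*(y - 2)*(y - 1)*(y - 4)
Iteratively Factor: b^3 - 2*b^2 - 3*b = (b - 3)*(b^2 + b) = b*(b - 3)*(b + 1)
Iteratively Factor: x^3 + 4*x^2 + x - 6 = (x - 1)*(x^2 + 5*x + 6) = (x - 1)*(x + 2)*(x + 3)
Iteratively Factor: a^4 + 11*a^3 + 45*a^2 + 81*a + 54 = (a + 3)*(a^3 + 8*a^2 + 21*a + 18) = (a + 3)^2*(a^2 + 5*a + 6) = (a + 2)*(a + 3)^2*(a + 3)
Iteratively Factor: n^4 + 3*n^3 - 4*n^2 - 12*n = (n)*(n^3 + 3*n^2 - 4*n - 12) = n*(n - 2)*(n^2 + 5*n + 6) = n*(n - 2)*(n + 3)*(n + 2)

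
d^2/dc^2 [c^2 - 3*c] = 2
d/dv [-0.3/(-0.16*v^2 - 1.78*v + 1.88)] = (-0.096*v - 0.534)/(0.16*v^2 + 1.78*v - 1.88)^2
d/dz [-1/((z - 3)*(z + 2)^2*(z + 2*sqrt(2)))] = ((z - 3)*(z + 2) + 2*(z - 3)*(z + 2*sqrt(2)) + (z + 2)*(z + 2*sqrt(2)))/((z - 3)^2*(z + 2)^3*(z + 2*sqrt(2))^2)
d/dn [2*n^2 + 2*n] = 4*n + 2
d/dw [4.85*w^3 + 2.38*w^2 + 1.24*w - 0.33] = 14.55*w^2 + 4.76*w + 1.24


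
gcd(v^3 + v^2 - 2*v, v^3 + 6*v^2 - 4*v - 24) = v + 2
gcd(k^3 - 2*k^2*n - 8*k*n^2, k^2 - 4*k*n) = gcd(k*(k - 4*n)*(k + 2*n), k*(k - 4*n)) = k^2 - 4*k*n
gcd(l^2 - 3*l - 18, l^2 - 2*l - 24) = l - 6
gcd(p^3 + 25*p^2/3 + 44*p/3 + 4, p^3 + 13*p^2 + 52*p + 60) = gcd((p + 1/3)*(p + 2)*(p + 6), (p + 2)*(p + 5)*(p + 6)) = p^2 + 8*p + 12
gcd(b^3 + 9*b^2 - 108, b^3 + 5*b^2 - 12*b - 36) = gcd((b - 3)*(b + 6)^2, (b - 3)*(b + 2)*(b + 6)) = b^2 + 3*b - 18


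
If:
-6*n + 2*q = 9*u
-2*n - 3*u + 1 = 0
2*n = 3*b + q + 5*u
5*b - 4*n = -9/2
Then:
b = -17/22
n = 7/44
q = 3/2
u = 5/22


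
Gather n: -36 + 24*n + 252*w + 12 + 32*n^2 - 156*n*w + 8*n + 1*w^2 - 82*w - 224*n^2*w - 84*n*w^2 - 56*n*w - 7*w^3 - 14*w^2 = n^2*(32 - 224*w) + n*(-84*w^2 - 212*w + 32) - 7*w^3 - 13*w^2 + 170*w - 24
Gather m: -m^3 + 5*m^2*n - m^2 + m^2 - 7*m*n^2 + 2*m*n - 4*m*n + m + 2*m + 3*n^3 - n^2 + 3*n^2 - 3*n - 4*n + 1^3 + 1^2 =-m^3 + 5*m^2*n + m*(-7*n^2 - 2*n + 3) + 3*n^3 + 2*n^2 - 7*n + 2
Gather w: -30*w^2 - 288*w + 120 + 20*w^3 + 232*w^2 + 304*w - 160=20*w^3 + 202*w^2 + 16*w - 40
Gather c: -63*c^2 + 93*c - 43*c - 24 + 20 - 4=-63*c^2 + 50*c - 8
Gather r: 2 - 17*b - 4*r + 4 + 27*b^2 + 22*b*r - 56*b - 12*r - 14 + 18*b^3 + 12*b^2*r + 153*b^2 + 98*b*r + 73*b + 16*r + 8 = 18*b^3 + 180*b^2 + r*(12*b^2 + 120*b)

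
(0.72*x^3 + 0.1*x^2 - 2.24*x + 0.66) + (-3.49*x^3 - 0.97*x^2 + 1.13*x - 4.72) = -2.77*x^3 - 0.87*x^2 - 1.11*x - 4.06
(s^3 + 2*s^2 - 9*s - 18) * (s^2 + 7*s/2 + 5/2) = s^5 + 11*s^4/2 + s^3/2 - 89*s^2/2 - 171*s/2 - 45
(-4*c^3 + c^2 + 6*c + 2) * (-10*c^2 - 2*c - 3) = 40*c^5 - 2*c^4 - 50*c^3 - 35*c^2 - 22*c - 6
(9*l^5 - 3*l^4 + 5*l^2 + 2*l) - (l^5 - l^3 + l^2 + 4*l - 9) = 8*l^5 - 3*l^4 + l^3 + 4*l^2 - 2*l + 9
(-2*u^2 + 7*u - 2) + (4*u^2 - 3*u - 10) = 2*u^2 + 4*u - 12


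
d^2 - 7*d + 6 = (d - 6)*(d - 1)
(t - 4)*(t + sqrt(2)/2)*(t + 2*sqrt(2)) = t^3 - 4*t^2 + 5*sqrt(2)*t^2/2 - 10*sqrt(2)*t + 2*t - 8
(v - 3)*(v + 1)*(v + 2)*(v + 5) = v^4 + 5*v^3 - 7*v^2 - 41*v - 30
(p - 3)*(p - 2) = p^2 - 5*p + 6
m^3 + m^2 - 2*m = m*(m - 1)*(m + 2)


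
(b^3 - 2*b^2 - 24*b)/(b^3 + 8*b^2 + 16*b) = (b - 6)/(b + 4)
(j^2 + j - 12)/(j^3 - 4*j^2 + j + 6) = (j + 4)/(j^2 - j - 2)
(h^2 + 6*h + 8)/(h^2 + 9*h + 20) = (h + 2)/(h + 5)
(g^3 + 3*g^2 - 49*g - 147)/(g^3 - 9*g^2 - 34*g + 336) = (g^2 + 10*g + 21)/(g^2 - 2*g - 48)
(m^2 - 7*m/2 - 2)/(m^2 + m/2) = (m - 4)/m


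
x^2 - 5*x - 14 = (x - 7)*(x + 2)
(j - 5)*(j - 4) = j^2 - 9*j + 20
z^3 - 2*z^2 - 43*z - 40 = (z - 8)*(z + 1)*(z + 5)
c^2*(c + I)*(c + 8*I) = c^4 + 9*I*c^3 - 8*c^2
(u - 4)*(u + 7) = u^2 + 3*u - 28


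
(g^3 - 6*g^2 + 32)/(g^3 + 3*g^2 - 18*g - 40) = (g - 4)/(g + 5)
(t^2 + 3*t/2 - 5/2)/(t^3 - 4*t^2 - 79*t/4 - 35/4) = 2*(t - 1)/(2*t^2 - 13*t - 7)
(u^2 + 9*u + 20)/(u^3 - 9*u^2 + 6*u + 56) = (u^2 + 9*u + 20)/(u^3 - 9*u^2 + 6*u + 56)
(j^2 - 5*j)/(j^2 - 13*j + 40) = j/(j - 8)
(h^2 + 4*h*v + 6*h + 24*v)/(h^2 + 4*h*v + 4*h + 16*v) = (h + 6)/(h + 4)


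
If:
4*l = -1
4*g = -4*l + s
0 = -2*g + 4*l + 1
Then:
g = 0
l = -1/4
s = -1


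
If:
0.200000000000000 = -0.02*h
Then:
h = -10.00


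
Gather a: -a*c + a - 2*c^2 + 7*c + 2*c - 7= a*(1 - c) - 2*c^2 + 9*c - 7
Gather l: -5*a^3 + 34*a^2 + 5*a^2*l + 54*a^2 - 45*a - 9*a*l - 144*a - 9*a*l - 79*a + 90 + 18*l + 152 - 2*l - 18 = -5*a^3 + 88*a^2 - 268*a + l*(5*a^2 - 18*a + 16) + 224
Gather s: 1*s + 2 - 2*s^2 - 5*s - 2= -2*s^2 - 4*s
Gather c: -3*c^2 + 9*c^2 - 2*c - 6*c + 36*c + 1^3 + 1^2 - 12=6*c^2 + 28*c - 10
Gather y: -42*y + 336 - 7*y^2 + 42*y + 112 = 448 - 7*y^2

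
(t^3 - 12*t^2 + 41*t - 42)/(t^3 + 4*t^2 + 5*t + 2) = (t^3 - 12*t^2 + 41*t - 42)/(t^3 + 4*t^2 + 5*t + 2)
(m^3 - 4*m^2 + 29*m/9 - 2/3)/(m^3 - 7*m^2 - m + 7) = (m^3 - 4*m^2 + 29*m/9 - 2/3)/(m^3 - 7*m^2 - m + 7)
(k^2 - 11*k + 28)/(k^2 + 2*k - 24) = (k - 7)/(k + 6)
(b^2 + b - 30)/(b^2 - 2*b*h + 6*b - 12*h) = (b - 5)/(b - 2*h)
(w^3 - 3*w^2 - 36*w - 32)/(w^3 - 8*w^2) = 1 + 5/w + 4/w^2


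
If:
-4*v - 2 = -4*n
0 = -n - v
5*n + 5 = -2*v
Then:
No Solution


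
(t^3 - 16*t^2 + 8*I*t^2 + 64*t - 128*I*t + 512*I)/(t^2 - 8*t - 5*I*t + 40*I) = (t^2 + 8*t*(-1 + I) - 64*I)/(t - 5*I)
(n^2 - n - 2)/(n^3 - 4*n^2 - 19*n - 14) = (n - 2)/(n^2 - 5*n - 14)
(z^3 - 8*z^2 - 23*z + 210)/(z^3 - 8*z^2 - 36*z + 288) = (z^2 - 2*z - 35)/(z^2 - 2*z - 48)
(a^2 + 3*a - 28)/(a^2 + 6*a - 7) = (a - 4)/(a - 1)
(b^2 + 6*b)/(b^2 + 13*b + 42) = b/(b + 7)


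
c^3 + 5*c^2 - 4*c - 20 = (c - 2)*(c + 2)*(c + 5)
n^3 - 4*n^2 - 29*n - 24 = (n - 8)*(n + 1)*(n + 3)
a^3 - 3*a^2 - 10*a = a*(a - 5)*(a + 2)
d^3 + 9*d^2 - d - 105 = (d - 3)*(d + 5)*(d + 7)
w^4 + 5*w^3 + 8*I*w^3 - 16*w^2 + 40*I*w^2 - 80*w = w*(w + 5)*(w + 4*I)^2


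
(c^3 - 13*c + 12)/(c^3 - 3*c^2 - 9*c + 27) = (c^2 + 3*c - 4)/(c^2 - 9)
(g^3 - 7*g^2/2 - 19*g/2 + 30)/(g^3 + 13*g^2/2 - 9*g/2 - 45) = (g - 4)/(g + 6)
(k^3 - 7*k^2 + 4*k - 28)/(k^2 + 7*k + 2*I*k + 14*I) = (k^2 - k*(7 + 2*I) + 14*I)/(k + 7)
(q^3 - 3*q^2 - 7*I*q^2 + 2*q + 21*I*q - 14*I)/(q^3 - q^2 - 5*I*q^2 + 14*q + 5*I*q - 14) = (q - 2)/(q + 2*I)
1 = 1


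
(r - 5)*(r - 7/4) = r^2 - 27*r/4 + 35/4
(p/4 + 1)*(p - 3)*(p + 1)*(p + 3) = p^4/4 + 5*p^3/4 - 5*p^2/4 - 45*p/4 - 9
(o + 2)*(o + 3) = o^2 + 5*o + 6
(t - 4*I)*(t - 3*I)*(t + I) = t^3 - 6*I*t^2 - 5*t - 12*I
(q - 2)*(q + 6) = q^2 + 4*q - 12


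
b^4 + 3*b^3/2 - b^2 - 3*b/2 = b*(b - 1)*(b + 1)*(b + 3/2)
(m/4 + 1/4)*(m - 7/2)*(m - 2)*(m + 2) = m^4/4 - 5*m^3/8 - 15*m^2/8 + 5*m/2 + 7/2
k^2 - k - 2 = (k - 2)*(k + 1)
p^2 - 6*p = p*(p - 6)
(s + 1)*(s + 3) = s^2 + 4*s + 3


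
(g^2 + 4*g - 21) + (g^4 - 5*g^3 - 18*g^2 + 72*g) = g^4 - 5*g^3 - 17*g^2 + 76*g - 21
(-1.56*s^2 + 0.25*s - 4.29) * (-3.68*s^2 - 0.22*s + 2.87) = 5.7408*s^4 - 0.5768*s^3 + 11.255*s^2 + 1.6613*s - 12.3123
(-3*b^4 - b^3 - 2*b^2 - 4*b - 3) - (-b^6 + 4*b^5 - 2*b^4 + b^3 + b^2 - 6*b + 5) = b^6 - 4*b^5 - b^4 - 2*b^3 - 3*b^2 + 2*b - 8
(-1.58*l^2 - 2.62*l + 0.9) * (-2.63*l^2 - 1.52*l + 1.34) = 4.1554*l^4 + 9.2922*l^3 - 0.5018*l^2 - 4.8788*l + 1.206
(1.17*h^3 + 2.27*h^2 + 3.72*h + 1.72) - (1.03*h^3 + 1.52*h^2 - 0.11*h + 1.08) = 0.14*h^3 + 0.75*h^2 + 3.83*h + 0.64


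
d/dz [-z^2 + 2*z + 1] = 2 - 2*z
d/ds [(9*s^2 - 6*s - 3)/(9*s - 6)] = (9*s^2 - 12*s + 7)/(9*s^2 - 12*s + 4)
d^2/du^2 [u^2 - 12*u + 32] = 2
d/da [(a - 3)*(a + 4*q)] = 2*a + 4*q - 3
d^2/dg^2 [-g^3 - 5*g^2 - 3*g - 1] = -6*g - 10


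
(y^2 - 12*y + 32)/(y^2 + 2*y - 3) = (y^2 - 12*y + 32)/(y^2 + 2*y - 3)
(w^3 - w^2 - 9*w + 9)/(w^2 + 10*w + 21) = (w^2 - 4*w + 3)/(w + 7)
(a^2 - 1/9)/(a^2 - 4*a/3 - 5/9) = (3*a - 1)/(3*a - 5)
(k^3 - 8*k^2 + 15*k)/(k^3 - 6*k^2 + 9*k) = (k - 5)/(k - 3)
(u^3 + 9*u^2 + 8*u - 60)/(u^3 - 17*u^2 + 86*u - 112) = (u^2 + 11*u + 30)/(u^2 - 15*u + 56)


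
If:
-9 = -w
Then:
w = 9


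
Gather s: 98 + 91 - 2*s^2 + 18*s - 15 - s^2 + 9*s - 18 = -3*s^2 + 27*s + 156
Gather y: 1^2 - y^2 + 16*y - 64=-y^2 + 16*y - 63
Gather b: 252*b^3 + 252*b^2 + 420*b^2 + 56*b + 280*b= 252*b^3 + 672*b^2 + 336*b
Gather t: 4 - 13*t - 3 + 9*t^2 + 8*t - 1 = 9*t^2 - 5*t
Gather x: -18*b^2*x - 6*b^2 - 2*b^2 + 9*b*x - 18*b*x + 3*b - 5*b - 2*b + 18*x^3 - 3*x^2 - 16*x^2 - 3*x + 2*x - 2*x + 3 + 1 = -8*b^2 - 4*b + 18*x^3 - 19*x^2 + x*(-18*b^2 - 9*b - 3) + 4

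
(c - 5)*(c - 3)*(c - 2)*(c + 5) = c^4 - 5*c^3 - 19*c^2 + 125*c - 150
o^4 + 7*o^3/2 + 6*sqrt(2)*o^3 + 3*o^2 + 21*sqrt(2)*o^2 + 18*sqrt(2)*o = o*(o + 3/2)*(o + 2)*(o + 6*sqrt(2))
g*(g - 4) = g^2 - 4*g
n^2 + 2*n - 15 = (n - 3)*(n + 5)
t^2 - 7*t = t*(t - 7)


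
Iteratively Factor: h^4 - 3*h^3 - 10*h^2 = (h)*(h^3 - 3*h^2 - 10*h) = h^2*(h^2 - 3*h - 10) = h^2*(h - 5)*(h + 2)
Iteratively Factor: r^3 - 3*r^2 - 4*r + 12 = (r - 3)*(r^2 - 4) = (r - 3)*(r - 2)*(r + 2)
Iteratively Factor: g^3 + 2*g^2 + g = (g)*(g^2 + 2*g + 1) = g*(g + 1)*(g + 1)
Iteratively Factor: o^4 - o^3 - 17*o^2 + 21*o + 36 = (o + 1)*(o^3 - 2*o^2 - 15*o + 36) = (o - 3)*(o + 1)*(o^2 + o - 12) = (o - 3)*(o + 1)*(o + 4)*(o - 3)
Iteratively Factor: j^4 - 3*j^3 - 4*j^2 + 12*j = (j)*(j^3 - 3*j^2 - 4*j + 12) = j*(j + 2)*(j^2 - 5*j + 6) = j*(j - 3)*(j + 2)*(j - 2)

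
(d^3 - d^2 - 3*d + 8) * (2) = 2*d^3 - 2*d^2 - 6*d + 16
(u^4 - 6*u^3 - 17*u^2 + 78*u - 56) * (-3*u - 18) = -3*u^5 + 159*u^3 + 72*u^2 - 1236*u + 1008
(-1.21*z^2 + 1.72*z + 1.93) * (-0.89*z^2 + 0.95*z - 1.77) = 1.0769*z^4 - 2.6803*z^3 + 2.058*z^2 - 1.2109*z - 3.4161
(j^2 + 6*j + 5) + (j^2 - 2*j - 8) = 2*j^2 + 4*j - 3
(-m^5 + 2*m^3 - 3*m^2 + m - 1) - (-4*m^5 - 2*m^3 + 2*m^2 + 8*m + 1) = 3*m^5 + 4*m^3 - 5*m^2 - 7*m - 2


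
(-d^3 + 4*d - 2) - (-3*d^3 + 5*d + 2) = 2*d^3 - d - 4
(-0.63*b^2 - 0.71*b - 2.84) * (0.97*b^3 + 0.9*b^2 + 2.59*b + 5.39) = -0.6111*b^5 - 1.2557*b^4 - 5.0255*b^3 - 7.7906*b^2 - 11.1825*b - 15.3076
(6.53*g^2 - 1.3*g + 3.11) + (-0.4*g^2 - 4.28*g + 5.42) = 6.13*g^2 - 5.58*g + 8.53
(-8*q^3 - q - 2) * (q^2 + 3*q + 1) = -8*q^5 - 24*q^4 - 9*q^3 - 5*q^2 - 7*q - 2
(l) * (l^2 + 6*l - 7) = l^3 + 6*l^2 - 7*l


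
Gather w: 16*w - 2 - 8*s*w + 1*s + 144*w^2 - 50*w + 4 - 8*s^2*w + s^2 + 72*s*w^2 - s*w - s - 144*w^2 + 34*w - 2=s^2 + 72*s*w^2 + w*(-8*s^2 - 9*s)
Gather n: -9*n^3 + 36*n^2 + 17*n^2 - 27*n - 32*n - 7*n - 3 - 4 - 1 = -9*n^3 + 53*n^2 - 66*n - 8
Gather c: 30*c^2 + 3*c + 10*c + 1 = 30*c^2 + 13*c + 1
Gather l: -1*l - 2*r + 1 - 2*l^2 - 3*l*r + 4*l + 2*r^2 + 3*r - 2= -2*l^2 + l*(3 - 3*r) + 2*r^2 + r - 1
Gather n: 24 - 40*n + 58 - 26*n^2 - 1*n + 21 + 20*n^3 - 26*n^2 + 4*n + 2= 20*n^3 - 52*n^2 - 37*n + 105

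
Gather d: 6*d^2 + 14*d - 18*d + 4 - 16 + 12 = 6*d^2 - 4*d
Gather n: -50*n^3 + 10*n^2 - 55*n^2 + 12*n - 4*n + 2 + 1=-50*n^3 - 45*n^2 + 8*n + 3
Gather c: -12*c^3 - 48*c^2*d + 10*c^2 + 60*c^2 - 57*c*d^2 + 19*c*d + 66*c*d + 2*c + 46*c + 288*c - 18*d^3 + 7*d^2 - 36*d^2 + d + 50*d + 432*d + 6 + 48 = -12*c^3 + c^2*(70 - 48*d) + c*(-57*d^2 + 85*d + 336) - 18*d^3 - 29*d^2 + 483*d + 54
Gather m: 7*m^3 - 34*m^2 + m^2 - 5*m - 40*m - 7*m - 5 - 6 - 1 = 7*m^3 - 33*m^2 - 52*m - 12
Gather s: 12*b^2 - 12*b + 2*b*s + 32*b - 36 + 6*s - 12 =12*b^2 + 20*b + s*(2*b + 6) - 48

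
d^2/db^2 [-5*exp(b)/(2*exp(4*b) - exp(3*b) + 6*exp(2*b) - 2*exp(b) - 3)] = 5*(2*(8*exp(3*b) - 3*exp(2*b) + 12*exp(b) - 2)^2*exp(2*b) + 3*(16*exp(3*b) - 5*exp(2*b) + 16*exp(b) - 2)*(-2*exp(4*b) + exp(3*b) - 6*exp(2*b) + 2*exp(b) + 3)*exp(b) + (-2*exp(4*b) + exp(3*b) - 6*exp(2*b) + 2*exp(b) + 3)^2)*exp(b)/(-2*exp(4*b) + exp(3*b) - 6*exp(2*b) + 2*exp(b) + 3)^3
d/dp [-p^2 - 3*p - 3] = -2*p - 3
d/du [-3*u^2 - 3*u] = -6*u - 3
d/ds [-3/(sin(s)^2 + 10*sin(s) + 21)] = 6*(sin(s) + 5)*cos(s)/(sin(s)^2 + 10*sin(s) + 21)^2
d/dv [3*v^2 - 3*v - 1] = 6*v - 3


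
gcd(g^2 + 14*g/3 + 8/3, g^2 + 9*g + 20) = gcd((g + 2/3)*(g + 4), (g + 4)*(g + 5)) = g + 4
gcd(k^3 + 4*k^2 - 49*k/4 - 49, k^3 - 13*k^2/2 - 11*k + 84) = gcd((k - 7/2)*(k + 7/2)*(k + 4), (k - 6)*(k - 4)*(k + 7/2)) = k + 7/2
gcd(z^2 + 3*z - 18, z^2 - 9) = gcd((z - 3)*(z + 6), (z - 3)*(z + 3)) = z - 3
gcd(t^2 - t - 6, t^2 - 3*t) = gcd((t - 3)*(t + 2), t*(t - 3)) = t - 3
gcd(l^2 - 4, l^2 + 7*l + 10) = l + 2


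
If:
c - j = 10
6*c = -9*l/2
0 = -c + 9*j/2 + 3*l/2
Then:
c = 30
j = 20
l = -40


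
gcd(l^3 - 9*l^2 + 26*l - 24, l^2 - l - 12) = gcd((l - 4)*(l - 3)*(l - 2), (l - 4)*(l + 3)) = l - 4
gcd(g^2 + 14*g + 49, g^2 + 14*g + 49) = g^2 + 14*g + 49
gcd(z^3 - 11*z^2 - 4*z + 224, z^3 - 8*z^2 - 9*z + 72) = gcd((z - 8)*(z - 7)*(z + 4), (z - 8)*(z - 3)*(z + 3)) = z - 8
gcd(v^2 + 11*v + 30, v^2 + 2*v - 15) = v + 5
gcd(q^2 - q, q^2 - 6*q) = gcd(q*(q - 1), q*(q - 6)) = q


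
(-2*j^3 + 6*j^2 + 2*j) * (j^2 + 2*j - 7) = -2*j^5 + 2*j^4 + 28*j^3 - 38*j^2 - 14*j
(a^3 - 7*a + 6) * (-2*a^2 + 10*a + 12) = -2*a^5 + 10*a^4 + 26*a^3 - 82*a^2 - 24*a + 72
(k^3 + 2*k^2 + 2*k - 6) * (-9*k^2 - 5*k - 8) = -9*k^5 - 23*k^4 - 36*k^3 + 28*k^2 + 14*k + 48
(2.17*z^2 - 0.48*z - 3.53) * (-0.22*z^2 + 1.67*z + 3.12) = -0.4774*z^4 + 3.7295*z^3 + 6.7454*z^2 - 7.3927*z - 11.0136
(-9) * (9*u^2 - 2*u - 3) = -81*u^2 + 18*u + 27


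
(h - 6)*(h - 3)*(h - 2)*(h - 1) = h^4 - 12*h^3 + 47*h^2 - 72*h + 36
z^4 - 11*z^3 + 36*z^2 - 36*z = z*(z - 6)*(z - 3)*(z - 2)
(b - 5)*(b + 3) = b^2 - 2*b - 15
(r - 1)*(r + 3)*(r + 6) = r^3 + 8*r^2 + 9*r - 18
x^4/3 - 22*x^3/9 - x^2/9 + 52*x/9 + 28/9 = (x/3 + 1/3)*(x - 7)*(x - 2)*(x + 2/3)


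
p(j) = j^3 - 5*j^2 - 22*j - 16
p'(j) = 3*j^2 - 10*j - 22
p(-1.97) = 0.29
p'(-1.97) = 9.34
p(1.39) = -53.55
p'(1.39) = -30.10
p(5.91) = -114.24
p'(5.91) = 23.68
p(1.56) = -58.69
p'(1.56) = -30.30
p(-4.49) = -108.54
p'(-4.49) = 83.38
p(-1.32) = 2.03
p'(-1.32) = -3.57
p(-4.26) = -90.33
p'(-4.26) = 75.04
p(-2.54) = -8.77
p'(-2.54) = 22.75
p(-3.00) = -22.00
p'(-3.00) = 35.00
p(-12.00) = -2200.00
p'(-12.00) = 530.00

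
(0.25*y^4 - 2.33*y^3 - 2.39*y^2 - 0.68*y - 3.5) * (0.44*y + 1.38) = 0.11*y^5 - 0.6802*y^4 - 4.267*y^3 - 3.5974*y^2 - 2.4784*y - 4.83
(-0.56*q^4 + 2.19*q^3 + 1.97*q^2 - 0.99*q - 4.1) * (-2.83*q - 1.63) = 1.5848*q^5 - 5.2849*q^4 - 9.1448*q^3 - 0.4094*q^2 + 13.2167*q + 6.683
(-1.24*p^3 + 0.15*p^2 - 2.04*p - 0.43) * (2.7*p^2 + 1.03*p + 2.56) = -3.348*p^5 - 0.8722*p^4 - 8.5279*p^3 - 2.8782*p^2 - 5.6653*p - 1.1008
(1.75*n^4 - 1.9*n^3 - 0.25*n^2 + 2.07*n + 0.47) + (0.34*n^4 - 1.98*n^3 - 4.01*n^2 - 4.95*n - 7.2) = 2.09*n^4 - 3.88*n^3 - 4.26*n^2 - 2.88*n - 6.73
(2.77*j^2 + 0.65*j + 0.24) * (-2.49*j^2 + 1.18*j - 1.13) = -6.8973*j^4 + 1.6501*j^3 - 2.9607*j^2 - 0.4513*j - 0.2712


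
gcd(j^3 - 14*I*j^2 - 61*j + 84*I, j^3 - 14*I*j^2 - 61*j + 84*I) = j^3 - 14*I*j^2 - 61*j + 84*I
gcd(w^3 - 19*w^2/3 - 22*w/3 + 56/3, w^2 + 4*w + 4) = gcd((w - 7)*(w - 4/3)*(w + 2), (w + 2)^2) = w + 2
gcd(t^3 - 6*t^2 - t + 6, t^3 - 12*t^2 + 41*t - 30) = t^2 - 7*t + 6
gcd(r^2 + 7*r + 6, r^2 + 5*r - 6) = r + 6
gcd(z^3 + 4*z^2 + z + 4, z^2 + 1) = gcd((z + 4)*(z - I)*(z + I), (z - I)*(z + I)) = z^2 + 1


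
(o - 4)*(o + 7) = o^2 + 3*o - 28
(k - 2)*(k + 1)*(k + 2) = k^3 + k^2 - 4*k - 4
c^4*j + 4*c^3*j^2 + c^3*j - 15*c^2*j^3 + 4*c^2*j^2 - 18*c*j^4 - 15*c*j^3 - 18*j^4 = (c - 3*j)*(c + j)*(c + 6*j)*(c*j + j)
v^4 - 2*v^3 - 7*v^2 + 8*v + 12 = (v - 3)*(v - 2)*(v + 1)*(v + 2)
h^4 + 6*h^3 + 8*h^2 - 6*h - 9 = (h - 1)*(h + 1)*(h + 3)^2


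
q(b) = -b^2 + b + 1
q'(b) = 1 - 2*b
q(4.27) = -12.96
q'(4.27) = -7.54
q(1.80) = -0.44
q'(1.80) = -2.60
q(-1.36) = -2.21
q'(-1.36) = 3.72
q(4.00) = -11.00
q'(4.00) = -7.00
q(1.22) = 0.73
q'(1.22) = -1.44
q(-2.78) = -9.51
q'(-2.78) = 6.56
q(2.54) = -2.91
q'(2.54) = -4.08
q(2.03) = -1.09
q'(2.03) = -3.06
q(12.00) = -131.00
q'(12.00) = -23.00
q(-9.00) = -89.00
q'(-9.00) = 19.00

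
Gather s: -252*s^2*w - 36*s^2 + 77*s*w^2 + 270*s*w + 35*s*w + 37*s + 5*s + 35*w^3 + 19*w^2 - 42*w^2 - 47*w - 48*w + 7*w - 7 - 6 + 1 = s^2*(-252*w - 36) + s*(77*w^2 + 305*w + 42) + 35*w^3 - 23*w^2 - 88*w - 12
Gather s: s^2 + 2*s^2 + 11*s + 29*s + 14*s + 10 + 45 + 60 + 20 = 3*s^2 + 54*s + 135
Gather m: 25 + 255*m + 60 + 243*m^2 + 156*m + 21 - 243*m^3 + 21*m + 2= -243*m^3 + 243*m^2 + 432*m + 108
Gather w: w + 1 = w + 1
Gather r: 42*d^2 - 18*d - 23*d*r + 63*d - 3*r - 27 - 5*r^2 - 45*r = 42*d^2 + 45*d - 5*r^2 + r*(-23*d - 48) - 27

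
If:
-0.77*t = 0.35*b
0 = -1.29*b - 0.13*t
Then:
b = 0.00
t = 0.00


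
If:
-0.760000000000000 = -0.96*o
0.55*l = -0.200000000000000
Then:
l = -0.36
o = 0.79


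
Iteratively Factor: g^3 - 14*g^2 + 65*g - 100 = (g - 5)*(g^2 - 9*g + 20) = (g - 5)^2*(g - 4)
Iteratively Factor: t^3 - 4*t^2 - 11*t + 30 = (t - 2)*(t^2 - 2*t - 15) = (t - 2)*(t + 3)*(t - 5)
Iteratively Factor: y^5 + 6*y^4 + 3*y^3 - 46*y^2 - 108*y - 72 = (y + 2)*(y^4 + 4*y^3 - 5*y^2 - 36*y - 36) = (y + 2)^2*(y^3 + 2*y^2 - 9*y - 18) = (y + 2)^3*(y^2 - 9) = (y - 3)*(y + 2)^3*(y + 3)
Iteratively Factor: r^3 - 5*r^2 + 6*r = (r - 3)*(r^2 - 2*r) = r*(r - 3)*(r - 2)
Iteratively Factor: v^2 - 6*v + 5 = (v - 1)*(v - 5)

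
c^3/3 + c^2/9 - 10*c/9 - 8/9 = (c/3 + 1/3)*(c - 2)*(c + 4/3)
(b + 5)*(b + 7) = b^2 + 12*b + 35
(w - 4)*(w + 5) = w^2 + w - 20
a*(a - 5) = a^2 - 5*a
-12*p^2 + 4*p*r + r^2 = (-2*p + r)*(6*p + r)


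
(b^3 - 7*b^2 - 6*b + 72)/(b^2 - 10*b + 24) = b + 3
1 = 1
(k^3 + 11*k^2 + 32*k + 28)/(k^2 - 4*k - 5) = (k^3 + 11*k^2 + 32*k + 28)/(k^2 - 4*k - 5)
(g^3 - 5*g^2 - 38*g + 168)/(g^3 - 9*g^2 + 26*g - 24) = (g^2 - g - 42)/(g^2 - 5*g + 6)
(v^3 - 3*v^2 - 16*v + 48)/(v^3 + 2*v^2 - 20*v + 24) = (v^3 - 3*v^2 - 16*v + 48)/(v^3 + 2*v^2 - 20*v + 24)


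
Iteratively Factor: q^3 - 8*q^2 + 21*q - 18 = (q - 3)*(q^2 - 5*q + 6) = (q - 3)*(q - 2)*(q - 3)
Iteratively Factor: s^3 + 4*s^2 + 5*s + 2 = (s + 1)*(s^2 + 3*s + 2) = (s + 1)^2*(s + 2)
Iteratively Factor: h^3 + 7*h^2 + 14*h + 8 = (h + 4)*(h^2 + 3*h + 2) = (h + 2)*(h + 4)*(h + 1)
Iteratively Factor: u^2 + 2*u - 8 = (u + 4)*(u - 2)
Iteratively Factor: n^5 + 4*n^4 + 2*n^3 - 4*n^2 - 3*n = (n + 1)*(n^4 + 3*n^3 - n^2 - 3*n) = (n + 1)^2*(n^3 + 2*n^2 - 3*n) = (n + 1)^2*(n + 3)*(n^2 - n) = n*(n + 1)^2*(n + 3)*(n - 1)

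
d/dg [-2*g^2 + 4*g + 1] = 4 - 4*g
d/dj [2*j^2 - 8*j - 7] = 4*j - 8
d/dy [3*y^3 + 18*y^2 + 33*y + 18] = 9*y^2 + 36*y + 33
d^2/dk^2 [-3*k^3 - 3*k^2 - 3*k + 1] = -18*k - 6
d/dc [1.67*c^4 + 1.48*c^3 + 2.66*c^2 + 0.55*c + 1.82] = 6.68*c^3 + 4.44*c^2 + 5.32*c + 0.55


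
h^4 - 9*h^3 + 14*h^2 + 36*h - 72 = (h - 6)*(h - 3)*(h - 2)*(h + 2)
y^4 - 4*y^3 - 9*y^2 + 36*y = y*(y - 4)*(y - 3)*(y + 3)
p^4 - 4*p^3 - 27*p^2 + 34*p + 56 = (p - 7)*(p - 2)*(p + 1)*(p + 4)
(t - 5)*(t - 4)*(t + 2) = t^3 - 7*t^2 + 2*t + 40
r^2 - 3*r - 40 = (r - 8)*(r + 5)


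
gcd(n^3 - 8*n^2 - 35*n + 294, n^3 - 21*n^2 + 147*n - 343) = n^2 - 14*n + 49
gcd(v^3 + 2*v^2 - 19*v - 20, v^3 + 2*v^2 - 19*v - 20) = v^3 + 2*v^2 - 19*v - 20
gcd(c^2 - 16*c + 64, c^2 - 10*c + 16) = c - 8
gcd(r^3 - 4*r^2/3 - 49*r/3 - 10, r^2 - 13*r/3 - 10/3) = r^2 - 13*r/3 - 10/3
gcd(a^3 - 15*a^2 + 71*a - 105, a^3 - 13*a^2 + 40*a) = a - 5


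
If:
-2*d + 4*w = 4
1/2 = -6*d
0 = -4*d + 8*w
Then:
No Solution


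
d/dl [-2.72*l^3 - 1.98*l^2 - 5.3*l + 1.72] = -8.16*l^2 - 3.96*l - 5.3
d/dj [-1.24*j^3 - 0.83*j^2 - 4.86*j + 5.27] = -3.72*j^2 - 1.66*j - 4.86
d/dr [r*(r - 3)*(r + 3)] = 3*r^2 - 9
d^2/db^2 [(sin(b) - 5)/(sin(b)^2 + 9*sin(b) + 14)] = (-sin(b)^5 + 29*sin(b)^4 + 221*sin(b)^3 + 221*sin(b)^2 - 1180*sin(b) - 922)/(sin(b)^2 + 9*sin(b) + 14)^3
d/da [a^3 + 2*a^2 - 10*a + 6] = 3*a^2 + 4*a - 10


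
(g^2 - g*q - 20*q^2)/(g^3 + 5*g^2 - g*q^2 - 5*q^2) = (g^2 - g*q - 20*q^2)/(g^3 + 5*g^2 - g*q^2 - 5*q^2)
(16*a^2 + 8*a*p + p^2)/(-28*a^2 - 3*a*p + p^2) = (4*a + p)/(-7*a + p)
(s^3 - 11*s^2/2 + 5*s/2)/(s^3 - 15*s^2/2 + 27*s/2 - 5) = s/(s - 2)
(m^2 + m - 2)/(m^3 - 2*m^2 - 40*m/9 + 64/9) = 9*(m - 1)/(9*m^2 - 36*m + 32)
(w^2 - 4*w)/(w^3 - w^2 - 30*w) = (4 - w)/(-w^2 + w + 30)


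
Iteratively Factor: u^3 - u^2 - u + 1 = (u + 1)*(u^2 - 2*u + 1) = (u - 1)*(u + 1)*(u - 1)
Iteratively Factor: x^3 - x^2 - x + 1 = (x + 1)*(x^2 - 2*x + 1) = (x - 1)*(x + 1)*(x - 1)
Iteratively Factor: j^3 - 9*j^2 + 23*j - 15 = (j - 5)*(j^2 - 4*j + 3) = (j - 5)*(j - 3)*(j - 1)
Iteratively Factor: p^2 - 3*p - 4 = (p - 4)*(p + 1)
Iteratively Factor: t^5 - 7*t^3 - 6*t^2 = (t + 1)*(t^4 - t^3 - 6*t^2) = t*(t + 1)*(t^3 - t^2 - 6*t) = t*(t + 1)*(t + 2)*(t^2 - 3*t) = t^2*(t + 1)*(t + 2)*(t - 3)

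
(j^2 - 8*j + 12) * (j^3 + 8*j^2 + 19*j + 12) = j^5 - 33*j^3 - 44*j^2 + 132*j + 144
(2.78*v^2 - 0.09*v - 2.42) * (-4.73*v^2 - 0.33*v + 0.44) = -13.1494*v^4 - 0.4917*v^3 + 12.6995*v^2 + 0.759*v - 1.0648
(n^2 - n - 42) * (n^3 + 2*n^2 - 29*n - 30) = n^5 + n^4 - 73*n^3 - 85*n^2 + 1248*n + 1260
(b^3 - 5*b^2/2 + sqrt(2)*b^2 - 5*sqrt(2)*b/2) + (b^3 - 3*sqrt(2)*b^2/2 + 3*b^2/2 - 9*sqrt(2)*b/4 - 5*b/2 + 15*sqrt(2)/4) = 2*b^3 - b^2 - sqrt(2)*b^2/2 - 19*sqrt(2)*b/4 - 5*b/2 + 15*sqrt(2)/4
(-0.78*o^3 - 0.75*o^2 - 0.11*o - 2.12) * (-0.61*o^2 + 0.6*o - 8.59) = 0.4758*o^5 - 0.0105*o^4 + 6.3173*o^3 + 7.6697*o^2 - 0.3271*o + 18.2108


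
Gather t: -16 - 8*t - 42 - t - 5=-9*t - 63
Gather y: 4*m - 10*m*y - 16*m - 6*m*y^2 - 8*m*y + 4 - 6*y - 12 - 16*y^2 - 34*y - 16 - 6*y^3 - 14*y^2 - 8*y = -12*m - 6*y^3 + y^2*(-6*m - 30) + y*(-18*m - 48) - 24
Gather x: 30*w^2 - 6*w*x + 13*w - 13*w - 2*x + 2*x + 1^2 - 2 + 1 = 30*w^2 - 6*w*x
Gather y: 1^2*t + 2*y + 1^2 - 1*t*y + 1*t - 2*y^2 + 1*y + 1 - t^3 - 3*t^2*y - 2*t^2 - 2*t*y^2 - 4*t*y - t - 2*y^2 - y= -t^3 - 2*t^2 + t + y^2*(-2*t - 4) + y*(-3*t^2 - 5*t + 2) + 2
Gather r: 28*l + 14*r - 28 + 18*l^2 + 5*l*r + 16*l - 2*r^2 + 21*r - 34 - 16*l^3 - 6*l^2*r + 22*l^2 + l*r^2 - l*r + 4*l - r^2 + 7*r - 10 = -16*l^3 + 40*l^2 + 48*l + r^2*(l - 3) + r*(-6*l^2 + 4*l + 42) - 72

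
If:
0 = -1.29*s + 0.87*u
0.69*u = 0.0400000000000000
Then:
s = 0.04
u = 0.06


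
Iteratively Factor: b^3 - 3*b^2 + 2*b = (b - 2)*(b^2 - b) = b*(b - 2)*(b - 1)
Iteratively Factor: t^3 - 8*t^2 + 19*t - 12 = (t - 3)*(t^2 - 5*t + 4) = (t - 3)*(t - 1)*(t - 4)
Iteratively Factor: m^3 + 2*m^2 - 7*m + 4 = (m + 4)*(m^2 - 2*m + 1) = (m - 1)*(m + 4)*(m - 1)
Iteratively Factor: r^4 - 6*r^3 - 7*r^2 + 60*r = (r - 5)*(r^3 - r^2 - 12*r) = (r - 5)*(r - 4)*(r^2 + 3*r) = r*(r - 5)*(r - 4)*(r + 3)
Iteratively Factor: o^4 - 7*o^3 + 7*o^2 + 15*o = (o + 1)*(o^3 - 8*o^2 + 15*o) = o*(o + 1)*(o^2 - 8*o + 15) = o*(o - 3)*(o + 1)*(o - 5)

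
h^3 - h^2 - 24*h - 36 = (h - 6)*(h + 2)*(h + 3)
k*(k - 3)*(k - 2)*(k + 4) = k^4 - k^3 - 14*k^2 + 24*k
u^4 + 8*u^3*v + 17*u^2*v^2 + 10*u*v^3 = u*(u + v)*(u + 2*v)*(u + 5*v)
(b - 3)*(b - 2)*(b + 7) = b^3 + 2*b^2 - 29*b + 42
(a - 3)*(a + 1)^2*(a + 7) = a^4 + 6*a^3 - 12*a^2 - 38*a - 21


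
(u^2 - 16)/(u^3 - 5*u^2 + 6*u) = (u^2 - 16)/(u*(u^2 - 5*u + 6))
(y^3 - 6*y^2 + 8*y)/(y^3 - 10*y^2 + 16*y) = (y - 4)/(y - 8)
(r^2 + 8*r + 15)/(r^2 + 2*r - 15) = (r + 3)/(r - 3)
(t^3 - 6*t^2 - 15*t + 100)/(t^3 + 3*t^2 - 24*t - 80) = (t - 5)/(t + 4)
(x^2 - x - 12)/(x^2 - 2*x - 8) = (x + 3)/(x + 2)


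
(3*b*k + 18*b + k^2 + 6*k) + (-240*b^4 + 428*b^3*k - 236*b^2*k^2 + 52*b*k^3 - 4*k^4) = -240*b^4 + 428*b^3*k - 236*b^2*k^2 + 52*b*k^3 + 3*b*k + 18*b - 4*k^4 + k^2 + 6*k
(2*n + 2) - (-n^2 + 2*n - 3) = n^2 + 5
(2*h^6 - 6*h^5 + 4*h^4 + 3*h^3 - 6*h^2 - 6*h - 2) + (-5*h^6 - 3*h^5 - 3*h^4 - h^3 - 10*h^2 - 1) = -3*h^6 - 9*h^5 + h^4 + 2*h^3 - 16*h^2 - 6*h - 3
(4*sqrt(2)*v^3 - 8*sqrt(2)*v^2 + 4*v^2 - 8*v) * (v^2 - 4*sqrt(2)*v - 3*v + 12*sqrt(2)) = 4*sqrt(2)*v^5 - 20*sqrt(2)*v^4 - 28*v^4 + 8*sqrt(2)*v^3 + 140*v^3 - 168*v^2 + 80*sqrt(2)*v^2 - 96*sqrt(2)*v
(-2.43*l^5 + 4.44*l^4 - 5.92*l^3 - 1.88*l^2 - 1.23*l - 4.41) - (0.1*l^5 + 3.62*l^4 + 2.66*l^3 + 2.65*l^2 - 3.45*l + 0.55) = -2.53*l^5 + 0.82*l^4 - 8.58*l^3 - 4.53*l^2 + 2.22*l - 4.96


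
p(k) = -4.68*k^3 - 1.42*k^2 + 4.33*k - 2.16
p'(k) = -14.04*k^2 - 2.84*k + 4.33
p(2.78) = -101.65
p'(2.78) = -112.07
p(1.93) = -32.74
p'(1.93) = -53.45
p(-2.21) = 31.85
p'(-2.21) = -57.97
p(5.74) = -909.17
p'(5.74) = -474.56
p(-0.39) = -3.79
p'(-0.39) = 3.30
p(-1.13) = -2.11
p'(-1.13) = -10.39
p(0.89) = -2.73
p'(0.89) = -9.32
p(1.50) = -14.66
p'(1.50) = -31.52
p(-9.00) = 3255.57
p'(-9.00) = -1107.35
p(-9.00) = 3255.57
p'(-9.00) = -1107.35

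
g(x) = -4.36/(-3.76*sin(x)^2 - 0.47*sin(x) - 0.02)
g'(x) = -4.36*(7.52*sin(x)*cos(x) + 0.47*cos(x))/(-3.76*sin(x)^2 - 0.47*sin(x) - 0.02)^2 = -(32.7872*sin(x) + 2.0492)*cos(x)/(3.76*sin(x)^2 + 0.47*sin(x) + 0.02)^2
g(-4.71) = 1.03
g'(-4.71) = 0.00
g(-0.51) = 6.35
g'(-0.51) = 25.84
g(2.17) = 1.47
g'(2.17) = 1.86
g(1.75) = 1.06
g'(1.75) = 0.36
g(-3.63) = 4.08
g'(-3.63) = 13.49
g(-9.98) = 3.32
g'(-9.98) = 9.54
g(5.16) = 1.64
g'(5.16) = 1.69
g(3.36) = 46.05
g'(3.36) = -550.42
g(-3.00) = 152.70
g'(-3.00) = -3130.05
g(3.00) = 27.05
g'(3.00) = 254.33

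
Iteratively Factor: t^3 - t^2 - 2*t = (t - 2)*(t^2 + t) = (t - 2)*(t + 1)*(t)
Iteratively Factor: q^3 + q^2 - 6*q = (q)*(q^2 + q - 6) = q*(q + 3)*(q - 2)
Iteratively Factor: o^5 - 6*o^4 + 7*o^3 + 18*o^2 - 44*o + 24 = (o - 3)*(o^4 - 3*o^3 - 2*o^2 + 12*o - 8) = (o - 3)*(o - 2)*(o^3 - o^2 - 4*o + 4) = (o - 3)*(o - 2)*(o - 1)*(o^2 - 4) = (o - 3)*(o - 2)*(o - 1)*(o + 2)*(o - 2)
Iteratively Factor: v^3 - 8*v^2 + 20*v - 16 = (v - 2)*(v^2 - 6*v + 8) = (v - 4)*(v - 2)*(v - 2)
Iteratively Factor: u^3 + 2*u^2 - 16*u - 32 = (u + 4)*(u^2 - 2*u - 8) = (u + 2)*(u + 4)*(u - 4)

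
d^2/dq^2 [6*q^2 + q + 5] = 12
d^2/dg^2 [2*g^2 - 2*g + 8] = 4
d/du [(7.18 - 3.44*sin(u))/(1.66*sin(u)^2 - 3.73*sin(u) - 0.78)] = (5.7104*sin(u)^2 - 23.8376*sin(u) + 29.4646)*cos(u)/(2.7556*sin(u)^4 - 12.3836*sin(u)^3 + 11.3233*sin(u)^2 + 5.8188*sin(u) + 0.6084)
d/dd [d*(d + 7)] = 2*d + 7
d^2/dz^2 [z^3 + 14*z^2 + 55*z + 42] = 6*z + 28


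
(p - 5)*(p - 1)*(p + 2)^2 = p^4 - 2*p^3 - 15*p^2 - 4*p + 20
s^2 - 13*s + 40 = (s - 8)*(s - 5)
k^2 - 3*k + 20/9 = (k - 5/3)*(k - 4/3)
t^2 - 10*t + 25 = (t - 5)^2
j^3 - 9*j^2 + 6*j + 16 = (j - 8)*(j - 2)*(j + 1)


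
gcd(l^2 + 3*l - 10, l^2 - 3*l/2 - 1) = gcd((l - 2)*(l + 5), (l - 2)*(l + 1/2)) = l - 2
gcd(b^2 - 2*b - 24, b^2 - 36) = b - 6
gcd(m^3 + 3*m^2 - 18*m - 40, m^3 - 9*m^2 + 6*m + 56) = m^2 - 2*m - 8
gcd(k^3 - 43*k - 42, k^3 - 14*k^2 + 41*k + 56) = k^2 - 6*k - 7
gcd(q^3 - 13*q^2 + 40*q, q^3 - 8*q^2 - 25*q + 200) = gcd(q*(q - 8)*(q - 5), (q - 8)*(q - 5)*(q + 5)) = q^2 - 13*q + 40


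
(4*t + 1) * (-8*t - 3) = -32*t^2 - 20*t - 3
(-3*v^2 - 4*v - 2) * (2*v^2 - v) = -6*v^4 - 5*v^3 + 2*v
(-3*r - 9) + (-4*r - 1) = -7*r - 10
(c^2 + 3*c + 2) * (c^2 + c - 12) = c^4 + 4*c^3 - 7*c^2 - 34*c - 24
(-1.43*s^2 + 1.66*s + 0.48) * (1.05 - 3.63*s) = 5.1909*s^3 - 7.5273*s^2 + 0.000599999999999934*s + 0.504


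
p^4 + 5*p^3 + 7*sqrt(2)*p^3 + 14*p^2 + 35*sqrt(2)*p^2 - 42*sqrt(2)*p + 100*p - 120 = (p - 1)*(p + 6)*(p + 2*sqrt(2))*(p + 5*sqrt(2))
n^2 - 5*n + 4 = (n - 4)*(n - 1)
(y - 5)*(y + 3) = y^2 - 2*y - 15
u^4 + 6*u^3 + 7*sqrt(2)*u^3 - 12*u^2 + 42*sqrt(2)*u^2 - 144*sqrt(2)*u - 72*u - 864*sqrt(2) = (u + 6)*(u - 3*sqrt(2))*(u + 4*sqrt(2))*(u + 6*sqrt(2))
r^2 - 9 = (r - 3)*(r + 3)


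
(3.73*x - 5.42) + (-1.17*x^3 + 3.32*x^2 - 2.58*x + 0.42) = -1.17*x^3 + 3.32*x^2 + 1.15*x - 5.0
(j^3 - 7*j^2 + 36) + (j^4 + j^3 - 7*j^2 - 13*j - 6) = j^4 + 2*j^3 - 14*j^2 - 13*j + 30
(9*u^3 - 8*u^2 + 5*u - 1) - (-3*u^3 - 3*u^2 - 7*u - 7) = 12*u^3 - 5*u^2 + 12*u + 6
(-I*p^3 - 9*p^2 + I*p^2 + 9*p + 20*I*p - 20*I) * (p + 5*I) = -I*p^4 - 4*p^3 + I*p^3 + 4*p^2 - 25*I*p^2 - 100*p + 25*I*p + 100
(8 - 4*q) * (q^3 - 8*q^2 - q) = -4*q^4 + 40*q^3 - 60*q^2 - 8*q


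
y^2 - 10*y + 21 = (y - 7)*(y - 3)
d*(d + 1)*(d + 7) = d^3 + 8*d^2 + 7*d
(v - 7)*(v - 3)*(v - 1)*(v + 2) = v^4 - 9*v^3 + 9*v^2 + 41*v - 42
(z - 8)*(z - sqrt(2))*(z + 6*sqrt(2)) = z^3 - 8*z^2 + 5*sqrt(2)*z^2 - 40*sqrt(2)*z - 12*z + 96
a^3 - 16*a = a*(a - 4)*(a + 4)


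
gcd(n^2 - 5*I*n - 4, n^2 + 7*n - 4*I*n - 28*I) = n - 4*I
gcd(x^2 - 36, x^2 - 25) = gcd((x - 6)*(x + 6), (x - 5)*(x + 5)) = 1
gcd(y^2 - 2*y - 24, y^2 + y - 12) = y + 4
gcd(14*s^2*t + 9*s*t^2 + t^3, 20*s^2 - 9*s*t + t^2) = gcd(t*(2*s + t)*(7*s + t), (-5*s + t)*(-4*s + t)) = 1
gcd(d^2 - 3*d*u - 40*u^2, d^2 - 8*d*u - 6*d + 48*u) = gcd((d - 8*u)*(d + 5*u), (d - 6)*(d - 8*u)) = -d + 8*u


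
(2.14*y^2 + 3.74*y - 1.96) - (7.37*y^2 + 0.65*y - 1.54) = -5.23*y^2 + 3.09*y - 0.42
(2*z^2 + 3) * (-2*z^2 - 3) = -4*z^4 - 12*z^2 - 9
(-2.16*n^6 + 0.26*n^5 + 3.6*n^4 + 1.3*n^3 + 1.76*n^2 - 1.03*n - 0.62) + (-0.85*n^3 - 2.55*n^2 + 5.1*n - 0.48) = -2.16*n^6 + 0.26*n^5 + 3.6*n^4 + 0.45*n^3 - 0.79*n^2 + 4.07*n - 1.1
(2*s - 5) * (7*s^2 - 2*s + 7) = 14*s^3 - 39*s^2 + 24*s - 35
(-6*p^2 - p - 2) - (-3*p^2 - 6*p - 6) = -3*p^2 + 5*p + 4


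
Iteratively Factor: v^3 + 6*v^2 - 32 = (v + 4)*(v^2 + 2*v - 8) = (v - 2)*(v + 4)*(v + 4)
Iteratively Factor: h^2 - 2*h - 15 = (h + 3)*(h - 5)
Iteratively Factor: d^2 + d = (d)*(d + 1)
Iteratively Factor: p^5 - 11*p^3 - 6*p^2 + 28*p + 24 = (p + 1)*(p^4 - p^3 - 10*p^2 + 4*p + 24) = (p + 1)*(p + 2)*(p^3 - 3*p^2 - 4*p + 12) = (p + 1)*(p + 2)^2*(p^2 - 5*p + 6) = (p - 3)*(p + 1)*(p + 2)^2*(p - 2)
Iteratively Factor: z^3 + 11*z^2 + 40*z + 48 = (z + 4)*(z^2 + 7*z + 12) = (z + 3)*(z + 4)*(z + 4)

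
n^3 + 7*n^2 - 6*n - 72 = (n - 3)*(n + 4)*(n + 6)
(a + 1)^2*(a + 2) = a^3 + 4*a^2 + 5*a + 2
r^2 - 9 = (r - 3)*(r + 3)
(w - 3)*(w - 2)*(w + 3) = w^3 - 2*w^2 - 9*w + 18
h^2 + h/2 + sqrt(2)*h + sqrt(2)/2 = (h + 1/2)*(h + sqrt(2))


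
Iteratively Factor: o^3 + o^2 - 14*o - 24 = (o + 2)*(o^2 - o - 12) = (o - 4)*(o + 2)*(o + 3)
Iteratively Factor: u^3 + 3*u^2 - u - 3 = (u + 3)*(u^2 - 1) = (u - 1)*(u + 3)*(u + 1)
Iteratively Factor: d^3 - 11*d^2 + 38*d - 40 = (d - 5)*(d^2 - 6*d + 8) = (d - 5)*(d - 2)*(d - 4)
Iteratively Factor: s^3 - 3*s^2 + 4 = (s + 1)*(s^2 - 4*s + 4) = (s - 2)*(s + 1)*(s - 2)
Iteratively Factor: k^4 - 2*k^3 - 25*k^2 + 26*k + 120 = (k - 5)*(k^3 + 3*k^2 - 10*k - 24) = (k - 5)*(k - 3)*(k^2 + 6*k + 8) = (k - 5)*(k - 3)*(k + 4)*(k + 2)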